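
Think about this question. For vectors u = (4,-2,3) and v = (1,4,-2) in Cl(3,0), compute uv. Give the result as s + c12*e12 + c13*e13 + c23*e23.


In Cl(3,0): e_i^2 = 1, e_ie_j = -e_je_i for i != j.
Scalar part = u . v = 4*1 + (-2)*4 + 3*(-2)
= 4 + (-8) + (-6) = -10
e12 coeff = 4*4 - (-2)*1 = 16 - (-2) = 18
e13 coeff = 4*(-2) - 3*1 = -8 - 3 = -11
e23 coeff = (-2)*(-2) - 3*4 = 4 - 12 = -8
uv = -10 + 18*e12 - 11*e13 - 8*e23


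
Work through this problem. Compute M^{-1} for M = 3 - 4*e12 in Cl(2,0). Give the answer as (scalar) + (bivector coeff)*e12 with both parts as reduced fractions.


M = 3 - 4*e12, where e12^2 = -1.
Since M commutes with its reverse ~M = a - b*e12, M * ~M = a^2 - b^2*e12^2 = a^2 + b^2.
So M^{-1} = ~M / (a^2 + b^2) = (a - b*e12)/(a^2 + b^2).
a^2 + b^2 = 9 + 16 = 25
Scalar part = 3/25 = 3/25
Bivector coeff = 4/25 = 4/25
M^{-1} = 3/25 + 4/25*e12


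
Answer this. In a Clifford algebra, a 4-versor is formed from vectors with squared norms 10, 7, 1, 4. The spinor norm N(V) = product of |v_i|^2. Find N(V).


Spinor norm N(V) = |v1|^2 * |v2|^2 * ... * |v4|^2
= 10 * 7 * 1 * 4
Running product: 10, 70, 70, 280
N(V) = 280


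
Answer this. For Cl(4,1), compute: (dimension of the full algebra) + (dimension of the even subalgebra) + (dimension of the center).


n = 4 + 1 = 5
Total dim = 2^5 = 32
Even subalgebra dim = 2^4 = 16
n is odd, so center dim = 2
Sum = 32 + 16 + 2 = 50


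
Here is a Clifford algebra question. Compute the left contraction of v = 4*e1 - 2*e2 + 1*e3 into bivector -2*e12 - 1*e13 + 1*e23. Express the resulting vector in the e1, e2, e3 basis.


Left contraction v _| B = <vB>_1 (grade-1 part of the geometric product vB).
Using e1_|e12 = e2, e2_|e12 = -e1, e1_|e13 = e3, e3_|e13 = -e1, e2_|e23 = e3, e3_|e23 = -e2:
e1 coeff: -v2*b12 - v3*b13 = -(-2)*(-2) - (1)*(-1) = -3
e2 coeff: v1*b12 - v3*b23 = (4)*(-2) - (1)*(1) = -9
e3 coeff: v1*b13 + v2*b23 = (4)*(-1) + (-2)*(1) = -6
v _| B = -3*e1 - 9*e2 - 6*e3


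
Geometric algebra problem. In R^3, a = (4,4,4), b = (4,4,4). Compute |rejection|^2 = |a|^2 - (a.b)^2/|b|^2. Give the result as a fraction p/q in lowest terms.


|a|^2 = 4^2 + 4^2 + 4^2 = 48
|b|^2 = 4^2 + 4^2 + 4^2 = 48
a . b = 4*4 + 4*4 + 4*4 = 48
(a.b)^2 = 48^2 = 2304
|rej|^2 = 48 - 2304/48
= (2304 - 2304)/48
= 0/48
In lowest terms: 0/1


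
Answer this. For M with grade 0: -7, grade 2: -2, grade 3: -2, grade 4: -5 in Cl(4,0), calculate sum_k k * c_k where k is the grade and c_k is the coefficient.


Grade-weighted sum = sum of grade_k * coefficient_k
0*(-7) = 0
2*(-2) = -4
3*(-2) = -6
4*(-5) = -20
Total = 0 + (-4) + (-6) + (-20) = -30


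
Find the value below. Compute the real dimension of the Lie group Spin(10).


Spin(n) double-covers SO(n); both have Lie algebra so(n) of dimension n(n-1)/2.
n = 10
n(n-1) = 10 * 9 = 90
dim Spin(10) = 90/2 = 45


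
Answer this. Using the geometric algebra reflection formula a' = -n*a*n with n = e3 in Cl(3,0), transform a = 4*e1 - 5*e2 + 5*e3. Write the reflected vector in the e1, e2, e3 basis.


Reflection formula: a' = -n*a*n, with n = e3 (unit vector, n^2 = 1).
For reflection through hyperplane perp to e3:
The component along e3 flips sign, others stay.
a = (4, -5, 5)
a' = (4, -5, -5)
a' = 4*e1 - 5*e2 - 5*e3


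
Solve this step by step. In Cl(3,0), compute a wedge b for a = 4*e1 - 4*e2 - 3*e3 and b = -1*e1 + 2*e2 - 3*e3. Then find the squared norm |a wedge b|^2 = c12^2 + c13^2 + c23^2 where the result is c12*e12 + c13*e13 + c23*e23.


a wedge b = (a1*b2 - a2*b1)*e12 + (a1*b3 - a3*b1)*e13 + (a2*b3 - a3*b2)*e23
e12 coeff: 4*2 - (-4)*(-1) = 8 - 4 = 4
e13 coeff: 4*(-3) - (-3)*(-1) = -12 - 3 = -15
e23 coeff: (-4)*(-3) - (-3)*2 = 12 - (-6) = 18
|a wedge b|^2 = 4^2 + (-15)^2 + 18^2
= 16 + 225 + 324
= 565


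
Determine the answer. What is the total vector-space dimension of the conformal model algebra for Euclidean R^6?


The conformal model of R^6 uses Cl(7,1): the 6 Euclidean generators plus two extra orthogonal generators e+ (e+^2 = +1) and e- (e-^2 = -1), from which the null vectors e0, einf are built.
Number of generators m = 6 + 2 = 8.
dim Cl(p,q) = 2^m = 2^8 = 256


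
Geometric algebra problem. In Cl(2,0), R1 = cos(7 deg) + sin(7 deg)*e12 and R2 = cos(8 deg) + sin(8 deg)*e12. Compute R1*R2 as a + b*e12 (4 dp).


Same-plane rotors commute and their half-angles add:
R1*R2 = cos(a1 + a2) + sin(a1 + a2)*e12.
a1 + a2 = 7 + 8 = 15 deg
cos(15 deg) = 0.9659
sin(15 deg) = 0.2588
R1*R2 = 0.9659 + 0.2588*e12


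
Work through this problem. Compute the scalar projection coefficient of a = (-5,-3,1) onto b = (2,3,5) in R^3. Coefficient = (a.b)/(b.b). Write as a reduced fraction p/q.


Projection coefficient = (a . b) / (b . b)
a . b = (-5)*2 + (-3)*3 + 1*5
= -10 + (-9) + 5 = -14
b . b = 2^2 + 3^2 + 5^2
= 4 + 9 + 25 = 38
Coefficient = -14/38
In lowest terms: -7/19


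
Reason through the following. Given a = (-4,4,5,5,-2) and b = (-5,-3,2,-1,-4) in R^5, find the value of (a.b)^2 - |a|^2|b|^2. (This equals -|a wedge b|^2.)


a . b = (-4)*(-5) + 4*(-3) + 5*2 + 5*(-1) + (-2)*(-4)
= 20 + (-12) + 10 + (-5) + 8 = 21
|a|^2 = (-4)^2 + 4^2 + 5^2 + 5^2 + (-2)^2 = 86
|b|^2 = (-5)^2 + (-3)^2 + 2^2 + (-1)^2 + (-4)^2 = 55
(a.b)^2 = 21^2 = 441
|a|^2 * |b|^2 = 86 * 55 = 4730
Result = 441 - 4730 = -4289


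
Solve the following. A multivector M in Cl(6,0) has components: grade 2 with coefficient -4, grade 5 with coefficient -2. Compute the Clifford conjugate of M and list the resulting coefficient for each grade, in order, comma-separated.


Clifford conjugate sign for grade k: (-1)^(k(k+1)/2)
Grade 2: (-1)^(2*3/2) = (-1)^3 = -1, coeff -4 -> 4
Grade 5: (-1)^(5*6/2) = (-1)^15 = -1, coeff -2 -> 2
Conjugated coefficients: 4, 2


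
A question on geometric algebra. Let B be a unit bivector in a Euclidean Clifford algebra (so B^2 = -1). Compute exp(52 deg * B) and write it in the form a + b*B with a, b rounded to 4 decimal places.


For a unit bivector B with B^2 = -1, the exponential series gives
e^(theta*B) = cos(theta) + sin(theta)*B (the GA analogue of Euler's formula).
theta = 52 degrees = 0.907571 rad
cos(52 deg) = 0.6157
sin(52 deg) = 0.7880
exp(theta*B) = 0.6157 + 0.7880*B


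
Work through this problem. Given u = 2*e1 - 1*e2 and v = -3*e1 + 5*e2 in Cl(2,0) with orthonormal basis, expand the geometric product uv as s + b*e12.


Expand: (2*e1 - 1*e2)(-3*e1 + 5*e2)
= 2*(-3)*e1e1 + 2*5*e1e2 + (-1)*(-3)*e2e1 + (-1)*5*e2e2
Using e1^2 = e2^2 = 1, e2e1 = -e1e2:
Scalar part s = 2*(-3) + (-1)*5 = -6 + (-5) = -11
Bivector part b = 2*5 - (-1)*(-3) = 10 - 3 = 7
uv = -11 + 7*e12


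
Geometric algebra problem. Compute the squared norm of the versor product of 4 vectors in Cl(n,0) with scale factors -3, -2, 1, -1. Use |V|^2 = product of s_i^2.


Each vector v_i has |v_i|^2 = s_i^2
Squared scales: (-3)^2 = 9, (-2)^2 = 4, 1^2 = 1, (-1)^2 = 1
|V|^2 = 9 * 4 * 1 * 1
= 36


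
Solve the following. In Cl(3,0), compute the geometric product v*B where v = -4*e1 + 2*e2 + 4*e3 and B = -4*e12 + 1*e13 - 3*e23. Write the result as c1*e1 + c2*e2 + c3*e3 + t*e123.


vB has grade-1 (vector) and grade-3 (trivector) parts: vB = (v _| B) + (v ^ B).
Vector part <vB>_1:
  e1: -v2*b12 - v3*b13 = -(2)*(-4) - (4)*(1) = 4
  e2: v1*b12 - v3*b23 = (-4)*(-4) - (4)*(-3) = 28
  e3: v1*b13 + v2*b23 = (-4)*(1) + (2)*(-3) = -10
Trivector part <vB>_3:
  e123: v1*b23 - v2*b13 + v3*b12 = (-4)*(-3) - (2)*(1) + (4)*(-4) = -6
vB = 4*e1 + 28*e2 - 10*e3 - 6*e123


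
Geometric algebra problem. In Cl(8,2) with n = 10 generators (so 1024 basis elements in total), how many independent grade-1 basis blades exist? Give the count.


Number of grade-k basis blades in Cl(p,q) with n = p + q is C(n, k).
n = 8 + 2 = 10
C(10, 1) = 10! / (1! * 9!)
= 3628800 / (1 * 362880)
= 10


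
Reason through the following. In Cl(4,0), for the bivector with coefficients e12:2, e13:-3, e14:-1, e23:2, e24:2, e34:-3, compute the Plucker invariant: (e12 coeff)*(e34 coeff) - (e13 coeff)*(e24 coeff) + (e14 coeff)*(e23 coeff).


Plucker relation: af - be + cd
a*f = 2*(-3) = -6
b*e = (-3)*2 = -6
c*d = (-1)*2 = -2
af - be + cd = -6 - (-6) + (-2)
= -2


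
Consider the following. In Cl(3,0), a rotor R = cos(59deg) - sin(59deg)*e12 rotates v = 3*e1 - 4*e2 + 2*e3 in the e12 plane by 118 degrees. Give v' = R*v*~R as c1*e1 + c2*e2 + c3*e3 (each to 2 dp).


Rotor R = cos(59deg) - sin(59deg)*e12
Rotation angle theta = 2 * 59 = 118 degrees in the e12 plane (e1 -> e2).
The component perpendicular to the plane (e3) is invariant: v'_3 = v3 = 2.00
cos(118deg) = -0.4695, sin(118deg) = 0.8829
v'_1 = v1*cos(theta) - v2*sin(theta) = 3*(-0.4695) - (-4)*0.8829 = 2.12
v'_2 = v1*sin(theta) + v2*cos(theta) = 3*0.8829 + (-4)*(-0.4695) = 4.53
v' = 2.12*e1 + 4.53*e2 + 2.00*e3


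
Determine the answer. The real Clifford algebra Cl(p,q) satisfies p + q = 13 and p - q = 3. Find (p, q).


We need p + q = 13 and p - q = 3.
Adding: 2p = 13 + 3 = 16, so p = 8.
Then q = 13 - 8 = 5.
(p, q) = (8, 5)


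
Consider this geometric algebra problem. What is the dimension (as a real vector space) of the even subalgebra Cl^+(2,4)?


Even subalgebra dimension = 2^(n-1)
n = 2 + 4 = 6
2^(6 - 1) = 2^5 = 32
Verification: sum of C(6,k) for even k = 1 + 15 + 15 + 1 = 32
Result = 32


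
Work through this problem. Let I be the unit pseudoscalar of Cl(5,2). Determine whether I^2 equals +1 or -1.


The pseudoscalar I = e1...e_n (product of all n generators) of Cl(p,q) satisfies I^2 = (-1)^(q + n(n-1)/2).
p = 5, q = 2, n = p + q = 7
n(n-1)/2 = 7 * 6 / 2 = 21
Exponent = q + n(n-1)/2 = 2 + 21 = 23
I^2 = (-1)^23 = -1


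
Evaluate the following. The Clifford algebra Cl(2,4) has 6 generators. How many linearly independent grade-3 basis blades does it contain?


Number of grade-k basis blades in Cl(p,q) with n = p + q is C(n, k).
n = 2 + 4 = 6
C(6, 3) = 6! / (3! * 3!)
= 720 / (6 * 6)
= 20


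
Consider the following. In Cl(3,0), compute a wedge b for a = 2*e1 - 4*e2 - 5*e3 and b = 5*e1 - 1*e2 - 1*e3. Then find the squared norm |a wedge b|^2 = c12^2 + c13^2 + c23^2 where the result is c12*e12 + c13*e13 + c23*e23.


a wedge b = (a1*b2 - a2*b1)*e12 + (a1*b3 - a3*b1)*e13 + (a2*b3 - a3*b2)*e23
e12 coeff: 2*(-1) - (-4)*5 = -2 - (-20) = 18
e13 coeff: 2*(-1) - (-5)*5 = -2 - (-25) = 23
e23 coeff: (-4)*(-1) - (-5)*(-1) = 4 - 5 = -1
|a wedge b|^2 = 18^2 + 23^2 + (-1)^2
= 324 + 529 + 1
= 854


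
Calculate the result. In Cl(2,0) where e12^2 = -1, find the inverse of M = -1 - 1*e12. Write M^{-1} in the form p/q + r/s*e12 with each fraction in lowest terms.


M = -1 - 1*e12, where e12^2 = -1.
Since M commutes with its reverse ~M = a - b*e12, M * ~M = a^2 - b^2*e12^2 = a^2 + b^2.
So M^{-1} = ~M / (a^2 + b^2) = (a - b*e12)/(a^2 + b^2).
a^2 + b^2 = 1 + 1 = 2
Scalar part = -1/2 = -1/2
Bivector coeff = 1/2 = 1/2
M^{-1} = -1/2 + 1/2*e12


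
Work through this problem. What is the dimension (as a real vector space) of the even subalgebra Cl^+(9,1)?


Even subalgebra dimension = 2^(n-1)
n = 9 + 1 = 10
2^(10 - 1) = 2^9 = 512
Verification: sum of C(10,k) for even k = 1 + 45 + 210 + 210 + 45 + 1 = 512
Result = 512


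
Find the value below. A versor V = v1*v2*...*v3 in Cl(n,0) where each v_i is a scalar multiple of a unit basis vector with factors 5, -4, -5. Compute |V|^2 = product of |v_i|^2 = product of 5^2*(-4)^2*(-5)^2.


Each vector v_i has |v_i|^2 = s_i^2
Squared scales: 5^2 = 25, (-4)^2 = 16, (-5)^2 = 25
|V|^2 = 25 * 16 * 25
= 10000


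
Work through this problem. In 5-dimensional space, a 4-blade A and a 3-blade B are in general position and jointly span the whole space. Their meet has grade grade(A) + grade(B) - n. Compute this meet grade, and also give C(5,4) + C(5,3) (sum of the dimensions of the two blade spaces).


Meet grade = grade(A) + grade(B) - n
= 4 + 3 - 5 = 2
C(5,4) = 5
C(5,3) = 10
dim_A + dim_B = 5 + 10 = 15


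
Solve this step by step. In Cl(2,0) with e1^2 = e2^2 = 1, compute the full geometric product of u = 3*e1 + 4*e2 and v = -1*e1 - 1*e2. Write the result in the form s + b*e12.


Expand: (3*e1 + 4*e2)(-1*e1 - 1*e2)
= 3*(-1)*e1e1 + 3*(-1)*e1e2 + 4*(-1)*e2e1 + 4*(-1)*e2e2
Using e1^2 = e2^2 = 1, e2e1 = -e1e2:
Scalar part s = 3*(-1) + 4*(-1) = -3 + (-4) = -7
Bivector part b = 3*(-1) - 4*(-1) = -3 - (-4) = 1
uv = -7 + 1*e12


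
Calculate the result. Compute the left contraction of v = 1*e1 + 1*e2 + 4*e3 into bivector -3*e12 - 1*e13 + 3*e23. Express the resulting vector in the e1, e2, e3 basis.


Left contraction v _| B = <vB>_1 (grade-1 part of the geometric product vB).
Using e1_|e12 = e2, e2_|e12 = -e1, e1_|e13 = e3, e3_|e13 = -e1, e2_|e23 = e3, e3_|e23 = -e2:
e1 coeff: -v2*b12 - v3*b13 = -(1)*(-3) - (4)*(-1) = 7
e2 coeff: v1*b12 - v3*b23 = (1)*(-3) - (4)*(3) = -15
e3 coeff: v1*b13 + v2*b23 = (1)*(-1) + (1)*(3) = 2
v _| B = 7*e1 - 15*e2 + 2*e3


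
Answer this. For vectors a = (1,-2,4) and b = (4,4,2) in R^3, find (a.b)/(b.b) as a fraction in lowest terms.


Projection coefficient = (a . b) / (b . b)
a . b = 1*4 + (-2)*4 + 4*2
= 4 + (-8) + 8 = 4
b . b = 4^2 + 4^2 + 2^2
= 16 + 16 + 4 = 36
Coefficient = 4/36
In lowest terms: 1/9


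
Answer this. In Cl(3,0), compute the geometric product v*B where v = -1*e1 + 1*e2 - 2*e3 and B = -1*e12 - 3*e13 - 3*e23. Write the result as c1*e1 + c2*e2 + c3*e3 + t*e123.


vB has grade-1 (vector) and grade-3 (trivector) parts: vB = (v _| B) + (v ^ B).
Vector part <vB>_1:
  e1: -v2*b12 - v3*b13 = -(1)*(-1) - (-2)*(-3) = -5
  e2: v1*b12 - v3*b23 = (-1)*(-1) - (-2)*(-3) = -5
  e3: v1*b13 + v2*b23 = (-1)*(-3) + (1)*(-3) = 0
Trivector part <vB>_3:
  e123: v1*b23 - v2*b13 + v3*b12 = (-1)*(-3) - (1)*(-3) + (-2)*(-1) = 8
vB = -5*e1 - 5*e2 + 0*e3 + 8*e123


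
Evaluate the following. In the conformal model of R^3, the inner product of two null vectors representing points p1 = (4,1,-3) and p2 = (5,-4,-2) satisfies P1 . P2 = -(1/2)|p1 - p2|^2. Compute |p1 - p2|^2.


p1 - p2 = (-1, 5, -1)
|p1 - p2|^2 = (-1)^2 + 5^2 + (-1)^2
= 1 + 25 + 1
= 27


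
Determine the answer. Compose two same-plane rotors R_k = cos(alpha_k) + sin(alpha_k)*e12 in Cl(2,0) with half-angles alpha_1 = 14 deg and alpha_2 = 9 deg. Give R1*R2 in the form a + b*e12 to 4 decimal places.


Same-plane rotors commute and their half-angles add:
R1*R2 = cos(a1 + a2) + sin(a1 + a2)*e12.
a1 + a2 = 14 + 9 = 23 deg
cos(23 deg) = 0.9205
sin(23 deg) = 0.3907
R1*R2 = 0.9205 + 0.3907*e12


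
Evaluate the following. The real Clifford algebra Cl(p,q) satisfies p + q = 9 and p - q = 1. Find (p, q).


We need p + q = 9 and p - q = 1.
Adding: 2p = 9 + 1 = 10, so p = 5.
Then q = 9 - 5 = 4.
(p, q) = (5, 4)


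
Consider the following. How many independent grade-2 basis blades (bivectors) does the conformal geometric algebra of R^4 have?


The conformal model of R^4 uses Cl(5,1) with m = 4 + 2 = 6 generators.
Number of grade-2 blades = C(m, 2) = C(6, 2)
= 6*5/2 = 15


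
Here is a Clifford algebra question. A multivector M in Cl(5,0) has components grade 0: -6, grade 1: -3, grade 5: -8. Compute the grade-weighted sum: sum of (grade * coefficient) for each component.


Grade-weighted sum = sum of grade_k * coefficient_k
0*(-6) = 0
1*(-3) = -3
5*(-8) = -40
Total = 0 + (-3) + (-40) = -43


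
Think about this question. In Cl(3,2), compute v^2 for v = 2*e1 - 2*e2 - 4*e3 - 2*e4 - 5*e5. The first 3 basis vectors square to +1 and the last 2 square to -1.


v^2 = sum of c_i^2 * e_i^2
Positive signature terms (e_i^2 = +1): 2^2 + (-2)^2 + (-4)^2 = 24
Negative signature terms (e_j^2 = -1): (-2)^2 + (-5)^2 = 29
v^2 = 24 - 29 = -5


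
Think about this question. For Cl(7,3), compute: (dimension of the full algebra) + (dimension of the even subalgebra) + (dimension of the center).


n = 7 + 3 = 10
Total dim = 2^10 = 1024
Even subalgebra dim = 2^9 = 512
n is even, so center dim = 1
Sum = 1024 + 512 + 1 = 1537


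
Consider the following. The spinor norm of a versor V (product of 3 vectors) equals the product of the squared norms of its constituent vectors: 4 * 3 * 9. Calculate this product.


Spinor norm N(V) = |v1|^2 * |v2|^2 * ... * |v3|^2
= 4 * 3 * 9
Running product: 4, 12, 108
N(V) = 108


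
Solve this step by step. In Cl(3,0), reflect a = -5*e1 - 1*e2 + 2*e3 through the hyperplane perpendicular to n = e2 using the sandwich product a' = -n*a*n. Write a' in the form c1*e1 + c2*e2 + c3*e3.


Reflection formula: a' = -n*a*n, with n = e2 (unit vector, n^2 = 1).
For reflection through hyperplane perp to e2:
The component along e2 flips sign, others stay.
a = (-5, -1, 2)
a' = (-5, 1, 2)
a' = -5*e1 + 1*e2 + 2*e3


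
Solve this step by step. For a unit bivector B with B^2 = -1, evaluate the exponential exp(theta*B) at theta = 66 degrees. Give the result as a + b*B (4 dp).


For a unit bivector B with B^2 = -1, the exponential series gives
e^(theta*B) = cos(theta) + sin(theta)*B (the GA analogue of Euler's formula).
theta = 66 degrees = 1.151917 rad
cos(66 deg) = 0.4067
sin(66 deg) = 0.9135
exp(theta*B) = 0.4067 + 0.9135*B


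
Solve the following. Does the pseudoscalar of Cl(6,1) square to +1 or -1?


The pseudoscalar I = e1...e_n (product of all n generators) of Cl(p,q) satisfies I^2 = (-1)^(q + n(n-1)/2).
p = 6, q = 1, n = p + q = 7
n(n-1)/2 = 7 * 6 / 2 = 21
Exponent = q + n(n-1)/2 = 1 + 21 = 22
I^2 = (-1)^22 = +1


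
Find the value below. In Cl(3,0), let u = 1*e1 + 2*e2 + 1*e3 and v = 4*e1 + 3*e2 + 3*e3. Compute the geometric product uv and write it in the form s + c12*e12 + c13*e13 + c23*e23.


In Cl(3,0): e_i^2 = 1, e_ie_j = -e_je_i for i != j.
Scalar part = u . v = 1*4 + 2*3 + 1*3
= 4 + 6 + 3 = 13
e12 coeff = 1*3 - 2*4 = 3 - 8 = -5
e13 coeff = 1*3 - 1*4 = 3 - 4 = -1
e23 coeff = 2*3 - 1*3 = 6 - 3 = 3
uv = 13 - 5*e12 - 1*e13 + 3*e23


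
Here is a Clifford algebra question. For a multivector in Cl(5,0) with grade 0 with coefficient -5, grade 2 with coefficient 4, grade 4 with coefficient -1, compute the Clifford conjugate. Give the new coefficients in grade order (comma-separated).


Clifford conjugate sign for grade k: (-1)^(k(k+1)/2)
Grade 0: (-1)^(0*1/2) = (-1)^0 = 1, coeff -5 -> -5
Grade 2: (-1)^(2*3/2) = (-1)^3 = -1, coeff 4 -> -4
Grade 4: (-1)^(4*5/2) = (-1)^10 = 1, coeff -1 -> -1
Conjugated coefficients: -5, -4, -1


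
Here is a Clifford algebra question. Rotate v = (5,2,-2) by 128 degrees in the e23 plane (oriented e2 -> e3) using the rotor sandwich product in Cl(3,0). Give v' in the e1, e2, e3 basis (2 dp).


Rotor R = cos(64deg) - sin(64deg)*e23
Rotation angle theta = 2 * 64 = 128 degrees in the e23 plane (e2 -> e3).
The component perpendicular to the plane (e1) is invariant: v'_1 = v1 = 5.00
cos(128deg) = -0.6157, sin(128deg) = 0.7880
v'_2 = v2*cos(theta) - v3*sin(theta) = 2*(-0.6157) - (-2)*0.7880 = 0.34
v'_3 = v2*sin(theta) + v3*cos(theta) = 2*0.7880 + (-2)*(-0.6157) = 2.81
v' = 5.00*e1 + 0.34*e2 + 2.81*e3


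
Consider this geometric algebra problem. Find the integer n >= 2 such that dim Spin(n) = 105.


dim Spin(n) = dim so(n) = n(n-1)/2.
Solve n(n-1)/2 = 105, i.e. n^2 - n - 210 = 0.
Discriminant = 1 + 8*105 = 841
n = (1 + sqrt(841))/2 = (1 + 29)/2 = 15


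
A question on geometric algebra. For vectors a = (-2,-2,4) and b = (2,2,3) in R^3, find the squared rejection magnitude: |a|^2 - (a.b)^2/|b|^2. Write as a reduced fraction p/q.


|a|^2 = (-2)^2 + (-2)^2 + 4^2 = 24
|b|^2 = 2^2 + 2^2 + 3^2 = 17
a . b = (-2)*2 + (-2)*2 + 4*3 = 4
(a.b)^2 = 4^2 = 16
|rej|^2 = 24 - 16/17
= (408 - 16)/17
= 392/17
In lowest terms: 392/17


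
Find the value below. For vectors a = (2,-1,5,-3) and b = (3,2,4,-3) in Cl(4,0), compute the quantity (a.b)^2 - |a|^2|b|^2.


a . b = 2*3 + (-1)*2 + 5*4 + (-3)*(-3)
= 6 + (-2) + 20 + 9 = 33
|a|^2 = 2^2 + (-1)^2 + 5^2 + (-3)^2 = 39
|b|^2 = 3^2 + 2^2 + 4^2 + (-3)^2 = 38
(a.b)^2 = 33^2 = 1089
|a|^2 * |b|^2 = 39 * 38 = 1482
Result = 1089 - 1482 = -393


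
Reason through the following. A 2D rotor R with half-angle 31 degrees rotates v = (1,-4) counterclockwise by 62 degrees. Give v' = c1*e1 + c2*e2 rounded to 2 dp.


Rotor R = cos(31deg) - sin(31deg)*e12
Rotation angle theta = 2 * 31 = 62 degrees
v' = R*v*~R rotates v by theta.
cos(62deg) = 0.4695, sin(62deg) = 0.8829
v'_1 = 1*cos(62deg) - (-4)*sin(62deg)
= 1*0.4695 - (-4)*0.8829
= 4.00
v'_2 = 1*sin(62deg) + (-4)*cos(62deg)
= 1*0.8829 + (-4)*0.4695
= -0.99
v' = 4.00*e1 - 0.99*e2


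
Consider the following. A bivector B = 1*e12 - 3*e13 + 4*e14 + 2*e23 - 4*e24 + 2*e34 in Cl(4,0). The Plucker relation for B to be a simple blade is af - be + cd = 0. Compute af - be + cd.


Plucker relation: af - be + cd
a*f = 1*2 = 2
b*e = (-3)*(-4) = 12
c*d = 4*2 = 8
af - be + cd = 2 - 12 + 8
= -2


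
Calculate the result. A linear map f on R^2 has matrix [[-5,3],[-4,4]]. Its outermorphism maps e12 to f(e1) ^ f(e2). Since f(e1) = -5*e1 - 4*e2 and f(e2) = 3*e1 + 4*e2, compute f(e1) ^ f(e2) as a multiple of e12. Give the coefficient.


The outermorphism of a linear map f sends e1^e2 to f(e1)^f(e2).
f(e1) = -5*e1 - 4*e2
f(e2) = 3*e1 + 4*e2
f(e1) ^ f(e2) = (-5*e1 - 4*e2) ^ (3*e1 + 4*e2)
= (-5)*4*e12 + (-4)*3*e21
= (-20 - (-12))*e12
= -8*e12
Coefficient = -8


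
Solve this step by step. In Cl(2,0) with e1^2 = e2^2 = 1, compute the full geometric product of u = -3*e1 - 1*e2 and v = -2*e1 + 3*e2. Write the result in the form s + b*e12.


Expand: (-3*e1 - 1*e2)(-2*e1 + 3*e2)
= (-3)*(-2)*e1e1 + (-3)*3*e1e2 + (-1)*(-2)*e2e1 + (-1)*3*e2e2
Using e1^2 = e2^2 = 1, e2e1 = -e1e2:
Scalar part s = (-3)*(-2) + (-1)*3 = 6 + (-3) = 3
Bivector part b = (-3)*3 - (-1)*(-2) = -9 - 2 = -11
uv = 3 - 11*e12


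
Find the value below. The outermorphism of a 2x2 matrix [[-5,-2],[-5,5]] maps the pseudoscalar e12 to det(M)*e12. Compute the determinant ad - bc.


The outermorphism of a linear map f sends e1^e2 to f(e1)^f(e2).
f(e1) = -5*e1 - 5*e2
f(e2) = -2*e1 + 5*e2
f(e1) ^ f(e2) = (-5*e1 - 5*e2) ^ (-2*e1 + 5*e2)
= (-5)*5*e12 + (-5)*(-2)*e21
= (-25 - 10)*e12
= -35*e12
Coefficient = -35


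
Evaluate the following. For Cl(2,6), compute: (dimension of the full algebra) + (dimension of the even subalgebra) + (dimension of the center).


n = 2 + 6 = 8
Total dim = 2^8 = 256
Even subalgebra dim = 2^7 = 128
n is even, so center dim = 1
Sum = 256 + 128 + 1 = 385


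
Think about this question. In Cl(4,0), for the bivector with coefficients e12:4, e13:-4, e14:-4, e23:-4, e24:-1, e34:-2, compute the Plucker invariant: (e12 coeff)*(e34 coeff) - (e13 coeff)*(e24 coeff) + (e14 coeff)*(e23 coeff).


Plucker relation: af - be + cd
a*f = 4*(-2) = -8
b*e = (-4)*(-1) = 4
c*d = (-4)*(-4) = 16
af - be + cd = -8 - 4 + 16
= 4


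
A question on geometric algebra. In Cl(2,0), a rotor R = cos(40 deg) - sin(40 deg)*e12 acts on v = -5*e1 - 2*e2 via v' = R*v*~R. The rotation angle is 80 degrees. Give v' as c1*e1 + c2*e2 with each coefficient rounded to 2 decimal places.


Rotor R = cos(40deg) - sin(40deg)*e12
Rotation angle theta = 2 * 40 = 80 degrees
v' = R*v*~R rotates v by theta.
cos(80deg) = 0.1736, sin(80deg) = 0.9848
v'_1 = -5*cos(80deg) - (-2)*sin(80deg)
= -5*0.1736 - (-2)*0.9848
= 1.10
v'_2 = -5*sin(80deg) + (-2)*cos(80deg)
= -5*0.9848 + (-2)*0.1736
= -5.27
v' = 1.10*e1 - 5.27*e2


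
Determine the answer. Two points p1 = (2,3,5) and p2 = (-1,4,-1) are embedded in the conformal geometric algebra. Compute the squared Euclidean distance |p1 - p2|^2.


p1 - p2 = (3, -1, 6)
|p1 - p2|^2 = 3^2 + (-1)^2 + 6^2
= 9 + 1 + 36
= 46


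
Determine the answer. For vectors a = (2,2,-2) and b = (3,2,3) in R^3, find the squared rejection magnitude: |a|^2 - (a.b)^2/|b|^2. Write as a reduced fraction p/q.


|a|^2 = 2^2 + 2^2 + (-2)^2 = 12
|b|^2 = 3^2 + 2^2 + 3^2 = 22
a . b = 2*3 + 2*2 + (-2)*3 = 4
(a.b)^2 = 4^2 = 16
|rej|^2 = 12 - 16/22
= (264 - 16)/22
= 248/22
In lowest terms: 124/11


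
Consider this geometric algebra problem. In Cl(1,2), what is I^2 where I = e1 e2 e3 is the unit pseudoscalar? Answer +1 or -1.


The pseudoscalar I = e1...e_n (product of all n generators) of Cl(p,q) satisfies I^2 = (-1)^(q + n(n-1)/2).
p = 1, q = 2, n = p + q = 3
n(n-1)/2 = 3 * 2 / 2 = 3
Exponent = q + n(n-1)/2 = 2 + 3 = 5
I^2 = (-1)^5 = -1


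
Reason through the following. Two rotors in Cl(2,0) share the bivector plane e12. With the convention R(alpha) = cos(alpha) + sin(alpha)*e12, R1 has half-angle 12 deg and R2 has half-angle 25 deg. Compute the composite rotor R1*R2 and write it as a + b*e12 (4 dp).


Same-plane rotors commute and their half-angles add:
R1*R2 = cos(a1 + a2) + sin(a1 + a2)*e12.
a1 + a2 = 12 + 25 = 37 deg
cos(37 deg) = 0.7986
sin(37 deg) = 0.6018
R1*R2 = 0.7986 + 0.6018*e12


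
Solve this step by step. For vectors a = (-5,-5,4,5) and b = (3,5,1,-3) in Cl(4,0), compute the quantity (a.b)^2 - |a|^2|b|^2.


a . b = (-5)*3 + (-5)*5 + 4*1 + 5*(-3)
= -15 + (-25) + 4 + (-15) = -51
|a|^2 = (-5)^2 + (-5)^2 + 4^2 + 5^2 = 91
|b|^2 = 3^2 + 5^2 + 1^2 + (-3)^2 = 44
(a.b)^2 = (-51)^2 = 2601
|a|^2 * |b|^2 = 91 * 44 = 4004
Result = 2601 - 4004 = -1403


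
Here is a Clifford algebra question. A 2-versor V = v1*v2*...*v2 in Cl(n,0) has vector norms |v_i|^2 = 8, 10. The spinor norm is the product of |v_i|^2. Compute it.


Spinor norm N(V) = |v1|^2 * |v2|^2 * ... * |v2|^2
= 8 * 10
Running product: 8, 80
N(V) = 80


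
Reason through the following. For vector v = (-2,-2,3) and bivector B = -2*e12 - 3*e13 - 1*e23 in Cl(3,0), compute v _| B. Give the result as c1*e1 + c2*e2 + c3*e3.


Left contraction v _| B = <vB>_1 (grade-1 part of the geometric product vB).
Using e1_|e12 = e2, e2_|e12 = -e1, e1_|e13 = e3, e3_|e13 = -e1, e2_|e23 = e3, e3_|e23 = -e2:
e1 coeff: -v2*b12 - v3*b13 = -(-2)*(-2) - (3)*(-3) = 5
e2 coeff: v1*b12 - v3*b23 = (-2)*(-2) - (3)*(-1) = 7
e3 coeff: v1*b13 + v2*b23 = (-2)*(-3) + (-2)*(-1) = 8
v _| B = 5*e1 + 7*e2 + 8*e3


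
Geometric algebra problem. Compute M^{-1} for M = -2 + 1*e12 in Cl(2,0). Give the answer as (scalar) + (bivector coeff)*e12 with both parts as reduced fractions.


M = -2 + 1*e12, where e12^2 = -1.
Since M commutes with its reverse ~M = a - b*e12, M * ~M = a^2 - b^2*e12^2 = a^2 + b^2.
So M^{-1} = ~M / (a^2 + b^2) = (a - b*e12)/(a^2 + b^2).
a^2 + b^2 = 4 + 1 = 5
Scalar part = -2/5 = -2/5
Bivector coeff = -1/5 = -1/5
M^{-1} = -2/5 - 1/5*e12


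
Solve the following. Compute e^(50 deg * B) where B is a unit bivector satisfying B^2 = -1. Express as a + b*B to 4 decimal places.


For a unit bivector B with B^2 = -1, the exponential series gives
e^(theta*B) = cos(theta) + sin(theta)*B (the GA analogue of Euler's formula).
theta = 50 degrees = 0.872665 rad
cos(50 deg) = 0.6428
sin(50 deg) = 0.7660
exp(theta*B) = 0.6428 + 0.7660*B


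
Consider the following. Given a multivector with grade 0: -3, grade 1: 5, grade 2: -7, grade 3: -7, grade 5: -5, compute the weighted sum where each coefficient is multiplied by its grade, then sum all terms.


Grade-weighted sum = sum of grade_k * coefficient_k
0*(-3) = 0
1*5 = 5
2*(-7) = -14
3*(-7) = -21
5*(-5) = -25
Total = 0 + 5 + (-14) + (-21) + (-25) = -55


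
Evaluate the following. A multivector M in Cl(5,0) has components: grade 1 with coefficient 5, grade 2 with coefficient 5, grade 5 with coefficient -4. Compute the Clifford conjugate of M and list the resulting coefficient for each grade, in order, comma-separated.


Clifford conjugate sign for grade k: (-1)^(k(k+1)/2)
Grade 1: (-1)^(1*2/2) = (-1)^1 = -1, coeff 5 -> -5
Grade 2: (-1)^(2*3/2) = (-1)^3 = -1, coeff 5 -> -5
Grade 5: (-1)^(5*6/2) = (-1)^15 = -1, coeff -4 -> 4
Conjugated coefficients: -5, -5, 4


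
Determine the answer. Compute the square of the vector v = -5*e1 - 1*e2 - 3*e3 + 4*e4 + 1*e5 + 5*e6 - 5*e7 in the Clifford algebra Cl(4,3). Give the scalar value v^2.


v^2 = sum of c_i^2 * e_i^2
Positive signature terms (e_i^2 = +1): (-5)^2 + (-1)^2 + (-3)^2 + 4^2 = 51
Negative signature terms (e_j^2 = -1): 1^2 + 5^2 + (-5)^2 = 51
v^2 = 51 - 51 = 0


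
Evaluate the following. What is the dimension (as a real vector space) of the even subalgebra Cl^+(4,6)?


Even subalgebra dimension = 2^(n-1)
n = 4 + 6 = 10
2^(10 - 1) = 2^9 = 512
Verification: sum of C(10,k) for even k = 1 + 45 + 210 + 210 + 45 + 1 = 512
Result = 512


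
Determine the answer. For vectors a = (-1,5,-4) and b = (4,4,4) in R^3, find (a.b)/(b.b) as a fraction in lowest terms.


Projection coefficient = (a . b) / (b . b)
a . b = (-1)*4 + 5*4 + (-4)*4
= -4 + 20 + (-16) = 0
b . b = 4^2 + 4^2 + 4^2
= 16 + 16 + 16 = 48
Coefficient = 0/48
In lowest terms: 0/1


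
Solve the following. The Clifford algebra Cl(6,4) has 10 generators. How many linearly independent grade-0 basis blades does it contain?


Number of grade-k basis blades in Cl(p,q) with n = p + q is C(n, k).
n = 6 + 4 = 10
C(10, 0) = 10! / (0! * 10!)
= 3628800 / (1 * 3628800)
= 1


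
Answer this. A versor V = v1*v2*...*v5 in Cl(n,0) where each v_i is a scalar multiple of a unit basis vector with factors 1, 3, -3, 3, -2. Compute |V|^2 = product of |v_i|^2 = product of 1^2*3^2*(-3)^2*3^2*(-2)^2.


Each vector v_i has |v_i|^2 = s_i^2
Squared scales: 1^2 = 1, 3^2 = 9, (-3)^2 = 9, 3^2 = 9, (-2)^2 = 4
|V|^2 = 1 * 9 * 9 * 9 * 4
= 2916


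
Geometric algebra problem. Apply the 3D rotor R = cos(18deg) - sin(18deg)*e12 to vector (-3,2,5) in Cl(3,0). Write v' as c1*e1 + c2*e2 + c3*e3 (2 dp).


Rotor R = cos(18deg) - sin(18deg)*e12
Rotation angle theta = 2 * 18 = 36 degrees in the e12 plane (e1 -> e2).
The component perpendicular to the plane (e3) is invariant: v'_3 = v3 = 5.00
cos(36deg) = 0.8090, sin(36deg) = 0.5878
v'_1 = v1*cos(theta) - v2*sin(theta) = -3*0.8090 - 2*0.5878 = -3.60
v'_2 = v1*sin(theta) + v2*cos(theta) = -3*0.5878 + 2*0.8090 = -0.15
v' = -3.60*e1 - 0.15*e2 + 5.00*e3


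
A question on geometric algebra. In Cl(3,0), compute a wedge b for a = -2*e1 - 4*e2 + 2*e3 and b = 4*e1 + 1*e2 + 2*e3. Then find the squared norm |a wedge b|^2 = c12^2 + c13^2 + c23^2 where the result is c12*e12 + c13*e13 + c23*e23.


a wedge b = (a1*b2 - a2*b1)*e12 + (a1*b3 - a3*b1)*e13 + (a2*b3 - a3*b2)*e23
e12 coeff: (-2)*1 - (-4)*4 = -2 - (-16) = 14
e13 coeff: (-2)*2 - 2*4 = -4 - 8 = -12
e23 coeff: (-4)*2 - 2*1 = -8 - 2 = -10
|a wedge b|^2 = 14^2 + (-12)^2 + (-10)^2
= 196 + 144 + 100
= 440


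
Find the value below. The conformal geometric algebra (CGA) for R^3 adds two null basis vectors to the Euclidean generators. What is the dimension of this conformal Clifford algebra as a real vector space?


The conformal model of R^3 uses Cl(4,1): the 3 Euclidean generators plus two extra orthogonal generators e+ (e+^2 = +1) and e- (e-^2 = -1), from which the null vectors e0, einf are built.
Number of generators m = 3 + 2 = 5.
dim Cl(p,q) = 2^m = 2^5 = 32


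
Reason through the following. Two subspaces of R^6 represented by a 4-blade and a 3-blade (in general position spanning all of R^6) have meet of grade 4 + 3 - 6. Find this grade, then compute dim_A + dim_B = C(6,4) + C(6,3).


Meet grade = grade(A) + grade(B) - n
= 4 + 3 - 6 = 1
C(6,4) = 15
C(6,3) = 20
dim_A + dim_B = 15 + 20 = 35


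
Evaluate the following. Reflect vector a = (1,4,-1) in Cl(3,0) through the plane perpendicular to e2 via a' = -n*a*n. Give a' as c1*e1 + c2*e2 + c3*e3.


Reflection formula: a' = -n*a*n, with n = e2 (unit vector, n^2 = 1).
For reflection through hyperplane perp to e2:
The component along e2 flips sign, others stay.
a = (1, 4, -1)
a' = (1, -4, -1)
a' = 1*e1 - 4*e2 - 1*e3


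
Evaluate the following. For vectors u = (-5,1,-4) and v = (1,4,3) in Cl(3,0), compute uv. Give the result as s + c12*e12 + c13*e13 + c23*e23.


In Cl(3,0): e_i^2 = 1, e_ie_j = -e_je_i for i != j.
Scalar part = u . v = (-5)*1 + 1*4 + (-4)*3
= -5 + 4 + (-12) = -13
e12 coeff = (-5)*4 - 1*1 = -20 - 1 = -21
e13 coeff = (-5)*3 - (-4)*1 = -15 - (-4) = -11
e23 coeff = 1*3 - (-4)*4 = 3 - (-16) = 19
uv = -13 - 21*e12 - 11*e13 + 19*e23


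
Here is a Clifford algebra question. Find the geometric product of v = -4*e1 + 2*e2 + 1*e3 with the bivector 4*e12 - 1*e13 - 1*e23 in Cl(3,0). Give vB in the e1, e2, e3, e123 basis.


vB has grade-1 (vector) and grade-3 (trivector) parts: vB = (v _| B) + (v ^ B).
Vector part <vB>_1:
  e1: -v2*b12 - v3*b13 = -(2)*(4) - (1)*(-1) = -7
  e2: v1*b12 - v3*b23 = (-4)*(4) - (1)*(-1) = -15
  e3: v1*b13 + v2*b23 = (-4)*(-1) + (2)*(-1) = 2
Trivector part <vB>_3:
  e123: v1*b23 - v2*b13 + v3*b12 = (-4)*(-1) - (2)*(-1) + (1)*(4) = 10
vB = -7*e1 - 15*e2 + 2*e3 + 10*e123


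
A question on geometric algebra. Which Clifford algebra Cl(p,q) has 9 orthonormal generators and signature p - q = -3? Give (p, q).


We need p + q = 9 and p - q = -3.
Adding: 2p = 9 + (-3) = 6, so p = 3.
Then q = 9 - 3 = 6.
(p, q) = (3, 6)


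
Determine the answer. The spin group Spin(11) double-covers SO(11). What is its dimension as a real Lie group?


Spin(n) double-covers SO(n); both have Lie algebra so(n) of dimension n(n-1)/2.
n = 11
n(n-1) = 11 * 10 = 110
dim Spin(11) = 110/2 = 55


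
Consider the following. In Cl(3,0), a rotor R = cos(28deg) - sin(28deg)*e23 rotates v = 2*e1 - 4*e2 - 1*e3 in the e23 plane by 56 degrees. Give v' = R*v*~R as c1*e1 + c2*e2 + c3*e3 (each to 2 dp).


Rotor R = cos(28deg) - sin(28deg)*e23
Rotation angle theta = 2 * 28 = 56 degrees in the e23 plane (e2 -> e3).
The component perpendicular to the plane (e1) is invariant: v'_1 = v1 = 2.00
cos(56deg) = 0.5592, sin(56deg) = 0.8290
v'_2 = v2*cos(theta) - v3*sin(theta) = -4*0.5592 - (-1)*0.8290 = -1.41
v'_3 = v2*sin(theta) + v3*cos(theta) = -4*0.8290 + (-1)*0.5592 = -3.88
v' = 2.00*e1 - 1.41*e2 - 3.88*e3


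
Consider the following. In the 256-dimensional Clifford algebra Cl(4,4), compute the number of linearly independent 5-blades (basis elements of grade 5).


Number of grade-k basis blades in Cl(p,q) with n = p + q is C(n, k).
n = 4 + 4 = 8
C(8, 5) = 8! / (5! * 3!)
= 40320 / (120 * 6)
= 56


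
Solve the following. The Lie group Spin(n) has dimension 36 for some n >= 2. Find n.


dim Spin(n) = dim so(n) = n(n-1)/2.
Solve n(n-1)/2 = 36, i.e. n^2 - n - 72 = 0.
Discriminant = 1 + 8*36 = 289
n = (1 + sqrt(289))/2 = (1 + 17)/2 = 9


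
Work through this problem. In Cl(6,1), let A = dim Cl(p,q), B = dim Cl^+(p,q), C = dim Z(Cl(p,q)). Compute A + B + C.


n = 6 + 1 = 7
Total dim = 2^7 = 128
Even subalgebra dim = 2^6 = 64
n is odd, so center dim = 2
Sum = 128 + 64 + 2 = 194


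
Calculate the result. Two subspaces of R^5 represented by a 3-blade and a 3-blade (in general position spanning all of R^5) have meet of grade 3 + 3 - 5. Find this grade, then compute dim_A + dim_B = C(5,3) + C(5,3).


Meet grade = grade(A) + grade(B) - n
= 3 + 3 - 5 = 1
C(5,3) = 10
C(5,3) = 10
dim_A + dim_B = 10 + 10 = 20


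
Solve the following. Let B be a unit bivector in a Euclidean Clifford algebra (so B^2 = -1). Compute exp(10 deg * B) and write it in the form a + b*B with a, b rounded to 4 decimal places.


For a unit bivector B with B^2 = -1, the exponential series gives
e^(theta*B) = cos(theta) + sin(theta)*B (the GA analogue of Euler's formula).
theta = 10 degrees = 0.174533 rad
cos(10 deg) = 0.9848
sin(10 deg) = 0.1736
exp(theta*B) = 0.9848 + 0.1736*B


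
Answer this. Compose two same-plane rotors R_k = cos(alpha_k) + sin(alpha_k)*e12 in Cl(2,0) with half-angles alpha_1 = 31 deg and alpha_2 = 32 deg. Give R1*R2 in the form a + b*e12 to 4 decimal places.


Same-plane rotors commute and their half-angles add:
R1*R2 = cos(a1 + a2) + sin(a1 + a2)*e12.
a1 + a2 = 31 + 32 = 63 deg
cos(63 deg) = 0.4540
sin(63 deg) = 0.8910
R1*R2 = 0.4540 + 0.8910*e12


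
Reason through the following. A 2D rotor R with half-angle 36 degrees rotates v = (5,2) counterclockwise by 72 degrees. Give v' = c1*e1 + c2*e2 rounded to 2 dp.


Rotor R = cos(36deg) - sin(36deg)*e12
Rotation angle theta = 2 * 36 = 72 degrees
v' = R*v*~R rotates v by theta.
cos(72deg) = 0.3090, sin(72deg) = 0.9511
v'_1 = 5*cos(72deg) - 2*sin(72deg)
= 5*0.3090 - 2*0.9511
= -0.36
v'_2 = 5*sin(72deg) + 2*cos(72deg)
= 5*0.9511 + 2*0.3090
= 5.37
v' = -0.36*e1 + 5.37*e2


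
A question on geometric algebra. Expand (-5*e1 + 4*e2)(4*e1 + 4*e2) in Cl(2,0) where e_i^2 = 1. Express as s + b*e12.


Expand: (-5*e1 + 4*e2)(4*e1 + 4*e2)
= (-5)*4*e1e1 + (-5)*4*e1e2 + 4*4*e2e1 + 4*4*e2e2
Using e1^2 = e2^2 = 1, e2e1 = -e1e2:
Scalar part s = (-5)*4 + 4*4 = -20 + 16 = -4
Bivector part b = (-5)*4 - 4*4 = -20 - 16 = -36
uv = -4 - 36*e12


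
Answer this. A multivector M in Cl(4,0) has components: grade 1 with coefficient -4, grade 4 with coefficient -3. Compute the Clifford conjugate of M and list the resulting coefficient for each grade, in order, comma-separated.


Clifford conjugate sign for grade k: (-1)^(k(k+1)/2)
Grade 1: (-1)^(1*2/2) = (-1)^1 = -1, coeff -4 -> 4
Grade 4: (-1)^(4*5/2) = (-1)^10 = 1, coeff -3 -> -3
Conjugated coefficients: 4, -3


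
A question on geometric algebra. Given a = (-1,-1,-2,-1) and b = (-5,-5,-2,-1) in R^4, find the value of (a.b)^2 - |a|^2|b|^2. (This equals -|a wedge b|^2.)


a . b = (-1)*(-5) + (-1)*(-5) + (-2)*(-2) + (-1)*(-1)
= 5 + 5 + 4 + 1 = 15
|a|^2 = (-1)^2 + (-1)^2 + (-2)^2 + (-1)^2 = 7
|b|^2 = (-5)^2 + (-5)^2 + (-2)^2 + (-1)^2 = 55
(a.b)^2 = 15^2 = 225
|a|^2 * |b|^2 = 7 * 55 = 385
Result = 225 - 385 = -160


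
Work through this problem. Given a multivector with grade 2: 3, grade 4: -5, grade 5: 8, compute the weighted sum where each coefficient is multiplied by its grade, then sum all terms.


Grade-weighted sum = sum of grade_k * coefficient_k
2*3 = 6
4*(-5) = -20
5*8 = 40
Total = 6 + (-20) + 40 = 26


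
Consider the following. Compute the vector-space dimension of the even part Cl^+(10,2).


Even subalgebra dimension = 2^(n-1)
n = 10 + 2 = 12
2^(12 - 1) = 2^11 = 2048
Verification: sum of C(12,k) for even k = 1 + 66 + 495 + 924 + 495 + 66 + 1 = 2048
Result = 2048


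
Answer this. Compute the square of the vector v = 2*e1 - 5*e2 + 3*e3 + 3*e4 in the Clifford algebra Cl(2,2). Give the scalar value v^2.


v^2 = sum of c_i^2 * e_i^2
Positive signature terms (e_i^2 = +1): 2^2 + (-5)^2 = 29
Negative signature terms (e_j^2 = -1): 3^2 + 3^2 = 18
v^2 = 29 - 18 = 11


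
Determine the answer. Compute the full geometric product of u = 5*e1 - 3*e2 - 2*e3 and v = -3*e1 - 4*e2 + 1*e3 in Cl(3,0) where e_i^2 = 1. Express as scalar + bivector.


In Cl(3,0): e_i^2 = 1, e_ie_j = -e_je_i for i != j.
Scalar part = u . v = 5*(-3) + (-3)*(-4) + (-2)*1
= -15 + 12 + (-2) = -5
e12 coeff = 5*(-4) - (-3)*(-3) = -20 - 9 = -29
e13 coeff = 5*1 - (-2)*(-3) = 5 - 6 = -1
e23 coeff = (-3)*1 - (-2)*(-4) = -3 - 8 = -11
uv = -5 - 29*e12 - 1*e13 - 11*e23


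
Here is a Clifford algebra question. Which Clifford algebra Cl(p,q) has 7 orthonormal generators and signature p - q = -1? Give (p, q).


We need p + q = 7 and p - q = -1.
Adding: 2p = 7 + (-1) = 6, so p = 3.
Then q = 7 - 3 = 4.
(p, q) = (3, 4)


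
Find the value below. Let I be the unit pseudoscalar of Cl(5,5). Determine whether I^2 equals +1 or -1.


The pseudoscalar I = e1...e_n (product of all n generators) of Cl(p,q) satisfies I^2 = (-1)^(q + n(n-1)/2).
p = 5, q = 5, n = p + q = 10
n(n-1)/2 = 10 * 9 / 2 = 45
Exponent = q + n(n-1)/2 = 5 + 45 = 50
I^2 = (-1)^50 = +1


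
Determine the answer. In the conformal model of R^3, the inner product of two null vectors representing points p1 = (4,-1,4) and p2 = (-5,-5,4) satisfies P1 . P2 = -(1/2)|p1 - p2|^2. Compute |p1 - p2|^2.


p1 - p2 = (9, 4, 0)
|p1 - p2|^2 = 9^2 + 4^2 + 0^2
= 81 + 16 + 0
= 97


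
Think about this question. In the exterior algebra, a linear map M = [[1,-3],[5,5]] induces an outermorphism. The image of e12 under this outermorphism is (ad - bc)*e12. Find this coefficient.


The outermorphism of a linear map f sends e1^e2 to f(e1)^f(e2).
f(e1) = 1*e1 + 5*e2
f(e2) = -3*e1 + 5*e2
f(e1) ^ f(e2) = (1*e1 + 5*e2) ^ (-3*e1 + 5*e2)
= 1*5*e12 + 5*(-3)*e21
= (5 - (-15))*e12
= 20*e12
Coefficient = 20


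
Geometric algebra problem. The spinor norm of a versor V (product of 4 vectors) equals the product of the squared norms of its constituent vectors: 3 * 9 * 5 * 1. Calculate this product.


Spinor norm N(V) = |v1|^2 * |v2|^2 * ... * |v4|^2
= 3 * 9 * 5 * 1
Running product: 3, 27, 135, 135
N(V) = 135
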